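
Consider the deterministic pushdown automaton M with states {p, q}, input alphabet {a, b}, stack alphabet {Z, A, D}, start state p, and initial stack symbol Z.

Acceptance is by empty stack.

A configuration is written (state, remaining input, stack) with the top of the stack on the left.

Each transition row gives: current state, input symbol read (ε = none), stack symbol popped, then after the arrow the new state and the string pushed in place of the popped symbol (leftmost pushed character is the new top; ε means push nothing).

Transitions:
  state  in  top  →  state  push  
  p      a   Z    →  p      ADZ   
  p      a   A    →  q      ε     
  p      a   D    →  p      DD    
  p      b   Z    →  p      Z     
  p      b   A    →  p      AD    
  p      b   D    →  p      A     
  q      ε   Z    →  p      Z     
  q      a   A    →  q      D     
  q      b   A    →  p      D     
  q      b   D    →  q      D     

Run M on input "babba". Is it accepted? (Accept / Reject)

(p, babba, Z)
  read b, top Z: go to p, push Z → (p, abba, Z)
  read a, top Z: go to p, push ADZ → (p, bba, ADZ)
  read b, top A: go to p, push AD → (p, ba, ADDZ)
  read b, top A: go to p, push AD → (p, a, ADDDZ)
  read a, top A: go to q, push ε → (q, ε, DDDZ)
All input consumed; stack is DDDZ, not empty, and no further ε-move applies.

Reject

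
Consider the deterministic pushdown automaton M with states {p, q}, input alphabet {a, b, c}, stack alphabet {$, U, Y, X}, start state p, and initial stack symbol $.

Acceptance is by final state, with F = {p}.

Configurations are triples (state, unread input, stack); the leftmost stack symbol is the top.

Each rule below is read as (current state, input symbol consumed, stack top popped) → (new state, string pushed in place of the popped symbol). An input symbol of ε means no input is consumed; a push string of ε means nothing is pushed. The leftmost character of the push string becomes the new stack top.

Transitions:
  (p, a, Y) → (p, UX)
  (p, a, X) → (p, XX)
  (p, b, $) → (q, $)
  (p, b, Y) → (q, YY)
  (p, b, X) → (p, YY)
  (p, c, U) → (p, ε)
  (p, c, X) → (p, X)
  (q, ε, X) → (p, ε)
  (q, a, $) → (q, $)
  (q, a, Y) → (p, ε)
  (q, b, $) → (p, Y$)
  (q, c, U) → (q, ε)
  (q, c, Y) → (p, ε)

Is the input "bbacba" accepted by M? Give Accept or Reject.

(p, bbacba, $)
  read b, top $: go to q, push $ → (q, bacba, $)
  read b, top $: go to p, push Y$ → (p, acba, Y$)
  read a, top Y: go to p, push UX → (p, cba, UX$)
  read c, top U: go to p, push ε → (p, ba, X$)
  read b, top X: go to p, push YY → (p, a, YY$)
  read a, top Y: go to p, push UX → (p, ε, UXY$)
All input consumed; state p ∈ F.

Accept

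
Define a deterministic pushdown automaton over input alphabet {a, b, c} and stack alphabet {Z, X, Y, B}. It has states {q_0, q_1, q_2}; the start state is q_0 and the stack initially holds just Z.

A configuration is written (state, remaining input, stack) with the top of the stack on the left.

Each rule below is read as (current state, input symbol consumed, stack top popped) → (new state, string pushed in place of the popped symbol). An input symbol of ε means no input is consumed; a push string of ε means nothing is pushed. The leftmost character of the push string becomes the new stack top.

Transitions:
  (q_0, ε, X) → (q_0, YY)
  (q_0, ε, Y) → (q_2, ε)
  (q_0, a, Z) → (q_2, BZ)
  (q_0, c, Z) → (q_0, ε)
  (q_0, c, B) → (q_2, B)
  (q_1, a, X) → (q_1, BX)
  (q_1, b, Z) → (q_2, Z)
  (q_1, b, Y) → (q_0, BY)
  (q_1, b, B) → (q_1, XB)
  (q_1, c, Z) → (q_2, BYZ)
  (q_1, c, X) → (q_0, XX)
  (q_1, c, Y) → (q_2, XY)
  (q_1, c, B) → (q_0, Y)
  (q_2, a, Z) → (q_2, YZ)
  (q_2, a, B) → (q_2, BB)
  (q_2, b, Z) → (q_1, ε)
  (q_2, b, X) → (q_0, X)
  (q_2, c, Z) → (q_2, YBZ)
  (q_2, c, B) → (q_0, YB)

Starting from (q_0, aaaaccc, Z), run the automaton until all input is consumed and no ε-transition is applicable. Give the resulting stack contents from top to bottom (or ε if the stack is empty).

BBBBZ

(q_0, aaaaccc, Z)
  read a, top Z: go to q_2, push BZ → (q_2, aaaccc, BZ)
  read a, top B: go to q_2, push BB → (q_2, aaccc, BBZ)
  read a, top B: go to q_2, push BB → (q_2, accc, BBBZ)
  read a, top B: go to q_2, push BB → (q_2, ccc, BBBBZ)
  read c, top B: go to q_0, push YB → (q_0, cc, YBBBBZ)
  ε-move, top Y: go to q_2, push ε → (q_2, cc, BBBBZ)
  read c, top B: go to q_0, push YB → (q_0, c, YBBBBZ)
  ε-move, top Y: go to q_2, push ε → (q_2, c, BBBBZ)
  read c, top B: go to q_0, push YB → (q_0, ε, YBBBBZ)
  ε-move, top Y: go to q_2, push ε → (q_2, ε, BBBBZ)
All input consumed in state q_2 with stack BBBBZ.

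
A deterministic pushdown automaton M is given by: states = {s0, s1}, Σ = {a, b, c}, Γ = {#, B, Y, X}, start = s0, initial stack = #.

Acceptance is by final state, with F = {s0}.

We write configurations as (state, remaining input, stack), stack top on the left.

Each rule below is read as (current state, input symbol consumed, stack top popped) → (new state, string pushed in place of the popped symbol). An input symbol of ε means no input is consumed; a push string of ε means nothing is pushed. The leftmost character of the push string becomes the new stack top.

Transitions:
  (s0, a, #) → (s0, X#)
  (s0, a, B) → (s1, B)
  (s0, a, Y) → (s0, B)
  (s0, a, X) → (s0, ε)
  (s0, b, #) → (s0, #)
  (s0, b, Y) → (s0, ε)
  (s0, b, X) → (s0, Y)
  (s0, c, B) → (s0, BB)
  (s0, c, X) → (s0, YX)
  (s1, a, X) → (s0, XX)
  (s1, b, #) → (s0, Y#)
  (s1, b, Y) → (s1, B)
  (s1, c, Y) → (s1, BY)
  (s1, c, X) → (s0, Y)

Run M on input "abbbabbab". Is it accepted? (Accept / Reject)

(s0, abbbabbab, #) ⊢ (s0, bbbabbab, X#) ⊢ (s0, bbabbab, Y#) ⊢ (s0, babbab, #) ⊢ (s0, abbab, #) ⊢ (s0, bbab, X#) ⊢ (s0, bab, Y#) ⊢ (s0, ab, #) ⊢ (s0, b, X#) ⊢ (s0, ε, Y#)
All input consumed; state s0 ∈ F.

Accept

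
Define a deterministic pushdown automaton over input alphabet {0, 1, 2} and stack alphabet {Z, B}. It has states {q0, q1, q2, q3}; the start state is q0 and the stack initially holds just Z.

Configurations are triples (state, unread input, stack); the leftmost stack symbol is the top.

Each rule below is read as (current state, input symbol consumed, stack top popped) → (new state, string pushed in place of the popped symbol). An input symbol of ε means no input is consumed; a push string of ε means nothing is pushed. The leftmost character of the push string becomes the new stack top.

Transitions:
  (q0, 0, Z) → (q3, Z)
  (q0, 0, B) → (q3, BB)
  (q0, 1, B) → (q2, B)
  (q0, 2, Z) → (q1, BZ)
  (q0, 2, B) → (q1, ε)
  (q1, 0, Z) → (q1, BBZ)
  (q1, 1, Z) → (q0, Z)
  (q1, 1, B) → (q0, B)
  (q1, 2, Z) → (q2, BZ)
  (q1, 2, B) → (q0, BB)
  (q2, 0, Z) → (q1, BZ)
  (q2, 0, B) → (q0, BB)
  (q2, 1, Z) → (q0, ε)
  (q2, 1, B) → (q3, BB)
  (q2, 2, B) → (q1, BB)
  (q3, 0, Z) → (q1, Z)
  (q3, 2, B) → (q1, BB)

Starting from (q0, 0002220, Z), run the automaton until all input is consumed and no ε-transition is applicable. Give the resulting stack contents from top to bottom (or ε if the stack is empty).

BBBBZ

(q0, 0002220, Z)
  read 0, top Z: go to q3, push Z → (q3, 002220, Z)
  read 0, top Z: go to q1, push Z → (q1, 02220, Z)
  read 0, top Z: go to q1, push BBZ → (q1, 2220, BBZ)
  read 2, top B: go to q0, push BB → (q0, 220, BBBZ)
  read 2, top B: go to q1, push ε → (q1, 20, BBZ)
  read 2, top B: go to q0, push BB → (q0, 0, BBBZ)
  read 0, top B: go to q3, push BB → (q3, ε, BBBBZ)
All input consumed in state q3 with stack BBBBZ.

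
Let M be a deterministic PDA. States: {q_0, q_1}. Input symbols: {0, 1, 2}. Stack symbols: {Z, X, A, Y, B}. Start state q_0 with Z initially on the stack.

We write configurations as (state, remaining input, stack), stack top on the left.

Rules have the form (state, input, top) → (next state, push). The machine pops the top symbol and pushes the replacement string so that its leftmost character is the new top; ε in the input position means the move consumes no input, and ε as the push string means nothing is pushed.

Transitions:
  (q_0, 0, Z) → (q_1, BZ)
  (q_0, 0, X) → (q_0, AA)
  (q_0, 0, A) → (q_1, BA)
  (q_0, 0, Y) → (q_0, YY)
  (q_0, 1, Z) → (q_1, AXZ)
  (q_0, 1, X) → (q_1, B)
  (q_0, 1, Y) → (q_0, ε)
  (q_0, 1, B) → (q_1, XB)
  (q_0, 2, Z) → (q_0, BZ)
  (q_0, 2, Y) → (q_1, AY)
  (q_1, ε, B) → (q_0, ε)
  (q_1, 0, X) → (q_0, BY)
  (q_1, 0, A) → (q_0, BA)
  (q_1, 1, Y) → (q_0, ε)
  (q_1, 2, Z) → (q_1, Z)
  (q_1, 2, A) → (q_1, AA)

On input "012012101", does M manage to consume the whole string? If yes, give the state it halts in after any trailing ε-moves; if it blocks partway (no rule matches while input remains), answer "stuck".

stuck

(q_0, 012012101, Z) ⊢ (q_1, 12012101, BZ) ⊢ (q_0, 12012101, Z) ⊢ (q_1, 2012101, AXZ) ⊢ (q_1, 012101, AAXZ) ⊢ (q_0, 12101, BAAXZ) ⊢ (q_1, 2101, XBAAXZ)
No transition for (q_1, 2, top X); M blocks with input 2101 remaining.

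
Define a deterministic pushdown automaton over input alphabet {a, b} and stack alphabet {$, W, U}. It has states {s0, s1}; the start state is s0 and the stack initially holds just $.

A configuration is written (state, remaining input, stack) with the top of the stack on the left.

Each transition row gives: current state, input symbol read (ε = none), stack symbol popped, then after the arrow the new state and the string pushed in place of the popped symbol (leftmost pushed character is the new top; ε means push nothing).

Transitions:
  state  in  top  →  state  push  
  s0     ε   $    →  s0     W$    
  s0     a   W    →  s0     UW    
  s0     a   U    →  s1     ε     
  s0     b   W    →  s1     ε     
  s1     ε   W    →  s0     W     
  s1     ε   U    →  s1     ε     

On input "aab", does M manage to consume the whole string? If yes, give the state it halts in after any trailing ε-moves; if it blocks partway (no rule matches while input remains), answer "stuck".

(s0, aab, $)
  ε-move, top $: go to s0, push W$ → (s0, aab, W$)
  read a, top W: go to s0, push UW → (s0, ab, UW$)
  read a, top U: go to s1, push ε → (s1, b, W$)
  ε-move, top W: go to s0, push W → (s0, b, W$)
  read b, top W: go to s1, push ε → (s1, ε, $)
All input consumed; M is in state s1.

s1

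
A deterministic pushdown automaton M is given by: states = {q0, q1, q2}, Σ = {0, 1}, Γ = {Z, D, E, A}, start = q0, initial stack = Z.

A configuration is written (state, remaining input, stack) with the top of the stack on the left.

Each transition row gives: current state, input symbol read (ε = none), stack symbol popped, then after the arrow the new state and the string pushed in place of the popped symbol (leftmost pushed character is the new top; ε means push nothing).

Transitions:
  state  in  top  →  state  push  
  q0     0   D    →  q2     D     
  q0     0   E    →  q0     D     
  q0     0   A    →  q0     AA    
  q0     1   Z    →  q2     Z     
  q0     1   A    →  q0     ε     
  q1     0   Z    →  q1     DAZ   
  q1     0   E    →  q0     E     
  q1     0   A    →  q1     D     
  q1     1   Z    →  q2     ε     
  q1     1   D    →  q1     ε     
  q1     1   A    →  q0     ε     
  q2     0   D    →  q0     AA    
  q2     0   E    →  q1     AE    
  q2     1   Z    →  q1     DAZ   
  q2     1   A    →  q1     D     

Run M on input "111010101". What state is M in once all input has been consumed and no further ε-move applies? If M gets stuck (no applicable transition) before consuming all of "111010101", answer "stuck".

q1

(q0, 111010101, Z)
  read 1, top Z: go to q2, push Z → (q2, 11010101, Z)
  read 1, top Z: go to q1, push DAZ → (q1, 1010101, DAZ)
  read 1, top D: go to q1, push ε → (q1, 010101, AZ)
  read 0, top A: go to q1, push D → (q1, 10101, DZ)
  read 1, top D: go to q1, push ε → (q1, 0101, Z)
  read 0, top Z: go to q1, push DAZ → (q1, 101, DAZ)
  read 1, top D: go to q1, push ε → (q1, 01, AZ)
  read 0, top A: go to q1, push D → (q1, 1, DZ)
  read 1, top D: go to q1, push ε → (q1, ε, Z)
All input consumed; M is in state q1.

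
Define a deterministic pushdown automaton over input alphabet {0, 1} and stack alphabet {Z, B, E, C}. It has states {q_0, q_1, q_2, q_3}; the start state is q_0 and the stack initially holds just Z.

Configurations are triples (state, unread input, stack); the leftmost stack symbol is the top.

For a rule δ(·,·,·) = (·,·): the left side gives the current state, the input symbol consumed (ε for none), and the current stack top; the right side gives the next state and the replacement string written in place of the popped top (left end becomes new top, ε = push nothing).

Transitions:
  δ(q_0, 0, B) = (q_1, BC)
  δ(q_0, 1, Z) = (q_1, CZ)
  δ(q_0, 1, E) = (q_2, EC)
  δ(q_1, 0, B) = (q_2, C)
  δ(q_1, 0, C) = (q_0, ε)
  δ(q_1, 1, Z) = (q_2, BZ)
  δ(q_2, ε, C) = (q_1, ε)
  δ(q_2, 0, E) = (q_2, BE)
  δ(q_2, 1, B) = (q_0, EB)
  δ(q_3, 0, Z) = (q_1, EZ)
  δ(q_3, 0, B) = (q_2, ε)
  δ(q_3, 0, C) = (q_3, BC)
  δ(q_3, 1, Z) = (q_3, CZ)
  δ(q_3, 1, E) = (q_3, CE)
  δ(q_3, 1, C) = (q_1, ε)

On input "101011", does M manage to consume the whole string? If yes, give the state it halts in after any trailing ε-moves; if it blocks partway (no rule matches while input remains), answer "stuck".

(q_0, 101011, Z)
  read 1, top Z: go to q_1, push CZ → (q_1, 01011, CZ)
  read 0, top C: go to q_0, push ε → (q_0, 1011, Z)
  read 1, top Z: go to q_1, push CZ → (q_1, 011, CZ)
  read 0, top C: go to q_0, push ε → (q_0, 11, Z)
  read 1, top Z: go to q_1, push CZ → (q_1, 1, CZ)
No transition for (q_1, 1, top C); M blocks with input 1 remaining.

stuck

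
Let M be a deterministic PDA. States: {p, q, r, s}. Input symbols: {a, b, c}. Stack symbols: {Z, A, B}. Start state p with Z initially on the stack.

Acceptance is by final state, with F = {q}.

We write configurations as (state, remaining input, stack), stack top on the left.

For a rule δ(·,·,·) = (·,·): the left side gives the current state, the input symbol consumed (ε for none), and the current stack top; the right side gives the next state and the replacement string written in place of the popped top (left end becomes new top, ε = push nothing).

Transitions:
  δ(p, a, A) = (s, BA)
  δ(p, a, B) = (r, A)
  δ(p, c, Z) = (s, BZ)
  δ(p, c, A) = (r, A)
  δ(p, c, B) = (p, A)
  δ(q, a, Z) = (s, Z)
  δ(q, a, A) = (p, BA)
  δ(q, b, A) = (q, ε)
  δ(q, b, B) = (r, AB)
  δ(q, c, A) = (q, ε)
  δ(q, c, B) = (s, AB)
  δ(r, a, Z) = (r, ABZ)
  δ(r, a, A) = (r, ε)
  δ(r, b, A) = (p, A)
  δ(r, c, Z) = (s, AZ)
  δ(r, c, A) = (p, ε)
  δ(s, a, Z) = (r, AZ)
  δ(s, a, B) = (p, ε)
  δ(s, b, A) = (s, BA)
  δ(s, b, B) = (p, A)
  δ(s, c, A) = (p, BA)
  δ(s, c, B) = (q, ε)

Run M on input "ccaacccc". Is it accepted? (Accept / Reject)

Reject

(p, ccaacccc, Z)
  read c, top Z: go to s, push BZ → (s, caacccc, BZ)
  read c, top B: go to q, push ε → (q, aacccc, Z)
  read a, top Z: go to s, push Z → (s, acccc, Z)
  read a, top Z: go to r, push AZ → (r, cccc, AZ)
  read c, top A: go to p, push ε → (p, ccc, Z)
  read c, top Z: go to s, push BZ → (s, cc, BZ)
  read c, top B: go to q, push ε → (q, c, Z)
No transition applies at (q, c, Z); input not fully consumed.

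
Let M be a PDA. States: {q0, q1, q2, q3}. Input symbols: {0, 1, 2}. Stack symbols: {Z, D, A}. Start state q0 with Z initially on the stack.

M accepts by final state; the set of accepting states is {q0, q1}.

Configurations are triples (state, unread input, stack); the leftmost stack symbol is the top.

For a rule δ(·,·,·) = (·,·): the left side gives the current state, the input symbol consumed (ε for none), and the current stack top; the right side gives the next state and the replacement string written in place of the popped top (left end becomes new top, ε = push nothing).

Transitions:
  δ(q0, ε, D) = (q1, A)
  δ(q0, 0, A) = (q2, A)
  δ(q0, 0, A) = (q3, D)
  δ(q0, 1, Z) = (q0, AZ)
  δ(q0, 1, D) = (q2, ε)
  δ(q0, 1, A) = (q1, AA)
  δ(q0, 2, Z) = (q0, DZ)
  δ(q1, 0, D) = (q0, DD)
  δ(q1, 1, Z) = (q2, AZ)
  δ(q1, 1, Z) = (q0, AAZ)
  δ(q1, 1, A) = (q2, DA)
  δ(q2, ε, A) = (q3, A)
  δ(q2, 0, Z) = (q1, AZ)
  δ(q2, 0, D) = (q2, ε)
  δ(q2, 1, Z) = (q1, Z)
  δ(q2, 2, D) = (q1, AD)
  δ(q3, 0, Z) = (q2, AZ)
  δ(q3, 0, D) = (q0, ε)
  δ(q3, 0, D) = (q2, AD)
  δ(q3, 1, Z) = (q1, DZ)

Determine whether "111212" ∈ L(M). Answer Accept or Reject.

Accept

One accepting computation: (q0, 111212, Z) ⊢ (q0, 11212, AZ) ⊢ (q1, 1212, AAZ) ⊢ (q2, 212, DAAZ) ⊢ (q1, 12, ADAAZ) ⊢ (q2, 2, DADAAZ) ⊢ (q1, ε, ADADAAZ)
All input consumed and state q1 ∈ F.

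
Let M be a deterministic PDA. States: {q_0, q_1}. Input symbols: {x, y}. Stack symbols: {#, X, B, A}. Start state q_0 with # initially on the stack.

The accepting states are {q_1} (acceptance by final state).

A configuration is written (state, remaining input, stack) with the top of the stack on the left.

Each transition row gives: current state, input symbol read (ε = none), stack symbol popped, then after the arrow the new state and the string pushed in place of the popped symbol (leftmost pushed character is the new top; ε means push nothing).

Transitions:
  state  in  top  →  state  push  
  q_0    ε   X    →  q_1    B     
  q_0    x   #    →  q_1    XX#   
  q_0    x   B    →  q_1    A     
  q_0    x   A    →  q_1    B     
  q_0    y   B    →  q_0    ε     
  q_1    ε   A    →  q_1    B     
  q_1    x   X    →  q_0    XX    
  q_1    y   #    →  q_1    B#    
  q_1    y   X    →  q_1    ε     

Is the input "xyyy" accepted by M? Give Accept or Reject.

(q_0, xyyy, #)
  read x, top #: go to q_1, push XX# → (q_1, yyy, XX#)
  read y, top X: go to q_1, push ε → (q_1, yy, X#)
  read y, top X: go to q_1, push ε → (q_1, y, #)
  read y, top #: go to q_1, push B# → (q_1, ε, B#)
All input consumed; state q_1 ∈ F.

Accept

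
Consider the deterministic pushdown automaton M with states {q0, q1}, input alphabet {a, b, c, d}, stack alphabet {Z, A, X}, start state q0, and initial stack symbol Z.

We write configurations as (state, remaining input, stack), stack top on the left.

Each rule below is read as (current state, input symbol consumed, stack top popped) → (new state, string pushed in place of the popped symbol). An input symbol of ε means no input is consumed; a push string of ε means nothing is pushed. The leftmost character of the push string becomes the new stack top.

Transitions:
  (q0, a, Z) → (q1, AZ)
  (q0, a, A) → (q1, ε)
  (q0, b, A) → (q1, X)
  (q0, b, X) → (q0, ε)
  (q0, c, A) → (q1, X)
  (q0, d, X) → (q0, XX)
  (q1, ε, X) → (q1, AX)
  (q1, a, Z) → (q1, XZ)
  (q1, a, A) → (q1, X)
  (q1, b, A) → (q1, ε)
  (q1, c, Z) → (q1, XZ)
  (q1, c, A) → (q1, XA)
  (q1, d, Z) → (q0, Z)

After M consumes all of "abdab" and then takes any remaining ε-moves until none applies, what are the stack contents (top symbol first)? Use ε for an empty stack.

(q0, abdab, Z) ⊢ (q1, bdab, AZ) ⊢ (q1, dab, Z) ⊢ (q0, ab, Z) ⊢ (q1, b, AZ) ⊢ (q1, ε, Z)
All input consumed in state q1 with stack Z.

Z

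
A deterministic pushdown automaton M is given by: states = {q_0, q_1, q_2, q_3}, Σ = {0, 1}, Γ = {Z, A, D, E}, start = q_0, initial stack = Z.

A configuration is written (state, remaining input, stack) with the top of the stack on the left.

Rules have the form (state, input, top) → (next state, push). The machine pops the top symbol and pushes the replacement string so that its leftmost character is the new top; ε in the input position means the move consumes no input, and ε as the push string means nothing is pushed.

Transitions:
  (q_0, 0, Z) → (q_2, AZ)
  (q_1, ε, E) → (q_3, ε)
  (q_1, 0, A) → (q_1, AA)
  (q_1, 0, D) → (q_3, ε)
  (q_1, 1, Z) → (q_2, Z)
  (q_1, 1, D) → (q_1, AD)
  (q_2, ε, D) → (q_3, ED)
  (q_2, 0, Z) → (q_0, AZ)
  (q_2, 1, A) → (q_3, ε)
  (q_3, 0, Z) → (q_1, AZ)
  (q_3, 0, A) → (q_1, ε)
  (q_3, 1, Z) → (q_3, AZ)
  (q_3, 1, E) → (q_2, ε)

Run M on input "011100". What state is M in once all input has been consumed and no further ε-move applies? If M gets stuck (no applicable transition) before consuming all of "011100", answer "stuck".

(q_0, 011100, Z)
  read 0, top Z: go to q_2, push AZ → (q_2, 11100, AZ)
  read 1, top A: go to q_3, push ε → (q_3, 1100, Z)
  read 1, top Z: go to q_3, push AZ → (q_3, 100, AZ)
No transition for (q_3, 1, top A); M blocks with input 100 remaining.

stuck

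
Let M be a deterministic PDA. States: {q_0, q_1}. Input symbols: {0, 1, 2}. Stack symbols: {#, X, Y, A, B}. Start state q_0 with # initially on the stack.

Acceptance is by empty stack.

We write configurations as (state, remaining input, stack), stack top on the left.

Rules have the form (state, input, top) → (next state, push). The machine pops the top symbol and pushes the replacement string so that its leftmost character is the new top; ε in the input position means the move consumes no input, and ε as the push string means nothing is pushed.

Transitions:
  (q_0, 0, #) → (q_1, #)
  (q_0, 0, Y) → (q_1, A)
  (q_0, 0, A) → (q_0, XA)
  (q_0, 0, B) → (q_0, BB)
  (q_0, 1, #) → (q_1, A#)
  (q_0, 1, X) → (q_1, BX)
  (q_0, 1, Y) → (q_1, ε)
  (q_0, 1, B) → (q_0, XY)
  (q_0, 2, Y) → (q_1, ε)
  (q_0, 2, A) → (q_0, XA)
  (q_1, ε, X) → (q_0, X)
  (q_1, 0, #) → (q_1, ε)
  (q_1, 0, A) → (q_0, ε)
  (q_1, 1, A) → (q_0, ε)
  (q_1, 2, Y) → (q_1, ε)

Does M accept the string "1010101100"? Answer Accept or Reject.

(q_0, 1010101100, #)
  read 1, top #: go to q_1, push A# → (q_1, 010101100, A#)
  read 0, top A: go to q_0, push ε → (q_0, 10101100, #)
  read 1, top #: go to q_1, push A# → (q_1, 0101100, A#)
  read 0, top A: go to q_0, push ε → (q_0, 101100, #)
  read 1, top #: go to q_1, push A# → (q_1, 01100, A#)
  read 0, top A: go to q_0, push ε → (q_0, 1100, #)
  read 1, top #: go to q_1, push A# → (q_1, 100, A#)
  read 1, top A: go to q_0, push ε → (q_0, 00, #)
  read 0, top #: go to q_1, push # → (q_1, 0, #)
  read 0, top #: go to q_1, push ε → (q_1, ε, ε)
All input consumed and the stack is empty.

Accept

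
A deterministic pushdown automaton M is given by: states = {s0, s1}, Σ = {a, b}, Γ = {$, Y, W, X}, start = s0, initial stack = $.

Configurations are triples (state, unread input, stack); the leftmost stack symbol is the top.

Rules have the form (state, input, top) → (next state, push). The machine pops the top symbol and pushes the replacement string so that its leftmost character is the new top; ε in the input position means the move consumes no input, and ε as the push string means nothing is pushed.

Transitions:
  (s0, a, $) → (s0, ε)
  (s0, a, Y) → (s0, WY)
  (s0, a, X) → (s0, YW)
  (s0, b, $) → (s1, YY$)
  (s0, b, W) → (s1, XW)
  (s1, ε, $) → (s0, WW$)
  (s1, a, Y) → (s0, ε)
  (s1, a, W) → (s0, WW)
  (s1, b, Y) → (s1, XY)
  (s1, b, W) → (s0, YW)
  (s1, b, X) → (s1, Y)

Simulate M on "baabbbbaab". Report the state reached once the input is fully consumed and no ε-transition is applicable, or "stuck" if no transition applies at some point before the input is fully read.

s1

(s0, baabbbbaab, $)
  read b, top $: go to s1, push YY$ → (s1, aabbbbaab, YY$)
  read a, top Y: go to s0, push ε → (s0, abbbbaab, Y$)
  read a, top Y: go to s0, push WY → (s0, bbbbaab, WY$)
  read b, top W: go to s1, push XW → (s1, bbbaab, XWY$)
  read b, top X: go to s1, push Y → (s1, bbaab, YWY$)
  read b, top Y: go to s1, push XY → (s1, baab, XYWY$)
  read b, top X: go to s1, push Y → (s1, aab, YYWY$)
  read a, top Y: go to s0, push ε → (s0, ab, YWY$)
  read a, top Y: go to s0, push WY → (s0, b, WYWY$)
  read b, top W: go to s1, push XW → (s1, ε, XWYWY$)
All input consumed; M is in state s1.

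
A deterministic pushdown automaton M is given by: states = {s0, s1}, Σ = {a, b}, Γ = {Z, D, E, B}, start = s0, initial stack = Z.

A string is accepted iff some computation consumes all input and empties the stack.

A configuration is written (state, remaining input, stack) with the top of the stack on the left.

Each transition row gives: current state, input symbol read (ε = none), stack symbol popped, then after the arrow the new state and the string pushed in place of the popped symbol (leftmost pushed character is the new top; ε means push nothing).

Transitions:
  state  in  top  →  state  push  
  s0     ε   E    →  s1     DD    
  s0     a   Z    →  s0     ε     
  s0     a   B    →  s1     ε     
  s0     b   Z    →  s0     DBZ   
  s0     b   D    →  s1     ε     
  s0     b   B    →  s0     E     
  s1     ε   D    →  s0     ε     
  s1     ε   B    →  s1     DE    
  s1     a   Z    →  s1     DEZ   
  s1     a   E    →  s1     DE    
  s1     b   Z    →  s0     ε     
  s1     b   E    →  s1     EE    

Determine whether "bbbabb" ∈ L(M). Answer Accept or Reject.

Accept

(s0, bbbabb, Z) ⊢ (s0, bbabb, DBZ) ⊢ (s1, babb, BZ) ⊢ (s1, babb, DEZ) ⊢ (s0, babb, EZ) ⊢ (s1, babb, DDZ) ⊢ (s0, babb, DZ) ⊢ (s1, abb, Z) ⊢ (s1, bb, DEZ) ⊢ (s0, bb, EZ) ⊢ (s1, bb, DDZ) ⊢ (s0, bb, DZ) ⊢ (s1, b, Z) ⊢ (s0, ε, ε)
All input consumed and the stack is empty.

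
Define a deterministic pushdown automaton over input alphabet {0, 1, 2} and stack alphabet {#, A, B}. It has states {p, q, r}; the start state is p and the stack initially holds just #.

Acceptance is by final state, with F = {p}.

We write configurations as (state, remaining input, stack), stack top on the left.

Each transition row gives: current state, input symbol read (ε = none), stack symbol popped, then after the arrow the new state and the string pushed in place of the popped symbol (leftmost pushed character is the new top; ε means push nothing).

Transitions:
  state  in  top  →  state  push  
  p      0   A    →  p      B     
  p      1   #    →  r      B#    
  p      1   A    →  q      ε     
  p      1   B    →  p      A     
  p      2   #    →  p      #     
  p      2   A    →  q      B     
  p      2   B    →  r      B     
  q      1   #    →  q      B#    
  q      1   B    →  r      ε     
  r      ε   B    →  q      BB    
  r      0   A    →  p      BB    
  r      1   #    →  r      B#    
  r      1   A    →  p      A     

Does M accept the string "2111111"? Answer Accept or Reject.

(p, 2111111, #)
  read 2, top #: go to p, push # → (p, 111111, #)
  read 1, top #: go to r, push B# → (r, 11111, B#)
  ε-move, top B: go to q, push BB → (q, 11111, BB#)
  read 1, top B: go to r, push ε → (r, 1111, B#)
  ε-move, top B: go to q, push BB → (q, 1111, BB#)
  read 1, top B: go to r, push ε → (r, 111, B#)
  ε-move, top B: go to q, push BB → (q, 111, BB#)
  read 1, top B: go to r, push ε → (r, 11, B#)
  ε-move, top B: go to q, push BB → (q, 11, BB#)
  read 1, top B: go to r, push ε → (r, 1, B#)
  ε-move, top B: go to q, push BB → (q, 1, BB#)
  read 1, top B: go to r, push ε → (r, ε, B#)
  ε-move, top B: go to q, push BB → (q, ε, BB#)
All input consumed; state q ∉ F and no further ε-move applies.

Reject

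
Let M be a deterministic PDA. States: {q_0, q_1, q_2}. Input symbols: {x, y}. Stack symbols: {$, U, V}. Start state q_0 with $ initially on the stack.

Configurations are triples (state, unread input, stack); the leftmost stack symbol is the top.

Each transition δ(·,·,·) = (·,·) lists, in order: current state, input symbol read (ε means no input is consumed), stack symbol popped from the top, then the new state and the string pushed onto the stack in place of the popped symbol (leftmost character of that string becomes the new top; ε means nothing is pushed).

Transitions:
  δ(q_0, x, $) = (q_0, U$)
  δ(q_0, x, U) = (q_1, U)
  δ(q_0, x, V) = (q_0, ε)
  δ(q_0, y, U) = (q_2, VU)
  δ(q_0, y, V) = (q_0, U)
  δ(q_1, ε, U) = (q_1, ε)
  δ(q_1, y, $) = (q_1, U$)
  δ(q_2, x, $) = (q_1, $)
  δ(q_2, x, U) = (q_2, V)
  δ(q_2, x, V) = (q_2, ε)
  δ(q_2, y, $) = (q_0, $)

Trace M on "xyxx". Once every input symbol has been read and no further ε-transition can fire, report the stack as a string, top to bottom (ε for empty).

V$

(q_0, xyxx, $) ⊢ (q_0, yxx, U$) ⊢ (q_2, xx, VU$) ⊢ (q_2, x, U$) ⊢ (q_2, ε, V$)
All input consumed in state q_2 with stack V$.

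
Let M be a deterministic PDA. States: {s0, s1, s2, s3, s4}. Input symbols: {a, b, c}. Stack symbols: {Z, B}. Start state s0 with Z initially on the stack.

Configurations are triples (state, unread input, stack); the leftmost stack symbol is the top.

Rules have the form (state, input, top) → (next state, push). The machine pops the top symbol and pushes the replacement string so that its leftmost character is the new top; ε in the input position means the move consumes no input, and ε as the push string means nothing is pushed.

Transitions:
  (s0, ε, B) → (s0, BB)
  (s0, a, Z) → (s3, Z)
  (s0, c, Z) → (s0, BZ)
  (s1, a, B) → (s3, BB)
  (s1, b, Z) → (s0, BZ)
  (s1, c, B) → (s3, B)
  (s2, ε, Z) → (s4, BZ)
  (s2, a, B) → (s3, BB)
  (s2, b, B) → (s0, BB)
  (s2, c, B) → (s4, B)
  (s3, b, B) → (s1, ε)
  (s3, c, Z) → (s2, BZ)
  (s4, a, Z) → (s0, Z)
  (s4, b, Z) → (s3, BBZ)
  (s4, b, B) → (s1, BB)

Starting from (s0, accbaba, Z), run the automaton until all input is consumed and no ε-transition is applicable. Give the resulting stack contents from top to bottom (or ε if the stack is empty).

(s0, accbaba, Z)
  read a, top Z: go to s3, push Z → (s3, ccbaba, Z)
  read c, top Z: go to s2, push BZ → (s2, cbaba, BZ)
  read c, top B: go to s4, push B → (s4, baba, BZ)
  read b, top B: go to s1, push BB → (s1, aba, BBZ)
  read a, top B: go to s3, push BB → (s3, ba, BBBZ)
  read b, top B: go to s1, push ε → (s1, a, BBZ)
  read a, top B: go to s3, push BB → (s3, ε, BBBZ)
All input consumed in state s3 with stack BBBZ.

BBBZ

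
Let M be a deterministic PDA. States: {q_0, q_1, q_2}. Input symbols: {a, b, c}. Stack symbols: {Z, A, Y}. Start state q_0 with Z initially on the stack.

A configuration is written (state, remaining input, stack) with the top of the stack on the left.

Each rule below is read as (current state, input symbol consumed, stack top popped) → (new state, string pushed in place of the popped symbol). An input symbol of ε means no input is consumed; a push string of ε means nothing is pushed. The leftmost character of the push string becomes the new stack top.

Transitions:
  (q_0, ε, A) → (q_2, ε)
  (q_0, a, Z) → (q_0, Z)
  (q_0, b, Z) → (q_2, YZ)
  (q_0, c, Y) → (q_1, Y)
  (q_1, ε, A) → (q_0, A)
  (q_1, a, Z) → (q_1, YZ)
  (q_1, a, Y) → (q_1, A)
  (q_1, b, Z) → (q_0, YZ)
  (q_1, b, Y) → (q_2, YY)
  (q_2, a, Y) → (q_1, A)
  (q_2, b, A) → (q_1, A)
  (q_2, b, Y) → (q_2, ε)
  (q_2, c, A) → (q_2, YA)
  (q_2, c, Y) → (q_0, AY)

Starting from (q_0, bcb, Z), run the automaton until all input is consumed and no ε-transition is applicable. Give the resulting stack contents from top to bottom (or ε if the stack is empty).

(q_0, bcb, Z)
  read b, top Z: go to q_2, push YZ → (q_2, cb, YZ)
  read c, top Y: go to q_0, push AY → (q_0, b, AYZ)
  ε-move, top A: go to q_2, push ε → (q_2, b, YZ)
  read b, top Y: go to q_2, push ε → (q_2, ε, Z)
All input consumed in state q_2 with stack Z.

Z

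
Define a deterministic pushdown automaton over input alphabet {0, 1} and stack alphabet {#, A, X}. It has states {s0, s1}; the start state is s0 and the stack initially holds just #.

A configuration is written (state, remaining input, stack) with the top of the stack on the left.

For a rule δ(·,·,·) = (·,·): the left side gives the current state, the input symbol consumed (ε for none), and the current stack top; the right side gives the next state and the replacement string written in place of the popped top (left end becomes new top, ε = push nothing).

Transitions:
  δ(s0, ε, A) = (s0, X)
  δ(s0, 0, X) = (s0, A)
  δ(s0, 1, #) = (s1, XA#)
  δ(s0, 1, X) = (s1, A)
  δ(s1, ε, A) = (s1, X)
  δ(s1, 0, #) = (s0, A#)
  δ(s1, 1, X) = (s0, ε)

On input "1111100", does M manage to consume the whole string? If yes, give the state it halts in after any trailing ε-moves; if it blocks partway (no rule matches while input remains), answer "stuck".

(s0, 1111100, #)
  read 1, top #: go to s1, push XA# → (s1, 111100, XA#)
  read 1, top X: go to s0, push ε → (s0, 11100, A#)
  ε-move, top A: go to s0, push X → (s0, 11100, X#)
  read 1, top X: go to s1, push A → (s1, 1100, A#)
  ε-move, top A: go to s1, push X → (s1, 1100, X#)
  read 1, top X: go to s0, push ε → (s0, 100, #)
  read 1, top #: go to s1, push XA# → (s1, 00, XA#)
No transition for (s1, 0, top X); M blocks with input 00 remaining.

stuck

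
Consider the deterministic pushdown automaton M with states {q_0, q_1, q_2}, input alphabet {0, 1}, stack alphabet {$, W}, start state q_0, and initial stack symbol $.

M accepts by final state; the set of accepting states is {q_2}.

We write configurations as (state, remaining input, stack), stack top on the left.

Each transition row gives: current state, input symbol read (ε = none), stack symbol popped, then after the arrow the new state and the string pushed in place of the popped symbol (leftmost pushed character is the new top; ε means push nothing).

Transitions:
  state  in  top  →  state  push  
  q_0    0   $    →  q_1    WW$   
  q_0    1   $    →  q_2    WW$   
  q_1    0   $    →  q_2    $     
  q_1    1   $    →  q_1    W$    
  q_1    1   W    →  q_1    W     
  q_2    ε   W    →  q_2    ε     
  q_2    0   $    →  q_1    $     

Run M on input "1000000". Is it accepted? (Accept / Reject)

(q_0, 1000000, $)
  read 1, top $: go to q_2, push WW$ → (q_2, 000000, WW$)
  ε-move, top W: go to q_2, push ε → (q_2, 000000, W$)
  ε-move, top W: go to q_2, push ε → (q_2, 000000, $)
  read 0, top $: go to q_1, push $ → (q_1, 00000, $)
  read 0, top $: go to q_2, push $ → (q_2, 0000, $)
  read 0, top $: go to q_1, push $ → (q_1, 000, $)
  read 0, top $: go to q_2, push $ → (q_2, 00, $)
  read 0, top $: go to q_1, push $ → (q_1, 0, $)
  read 0, top $: go to q_2, push $ → (q_2, ε, $)
All input consumed; state q_2 ∈ F.

Accept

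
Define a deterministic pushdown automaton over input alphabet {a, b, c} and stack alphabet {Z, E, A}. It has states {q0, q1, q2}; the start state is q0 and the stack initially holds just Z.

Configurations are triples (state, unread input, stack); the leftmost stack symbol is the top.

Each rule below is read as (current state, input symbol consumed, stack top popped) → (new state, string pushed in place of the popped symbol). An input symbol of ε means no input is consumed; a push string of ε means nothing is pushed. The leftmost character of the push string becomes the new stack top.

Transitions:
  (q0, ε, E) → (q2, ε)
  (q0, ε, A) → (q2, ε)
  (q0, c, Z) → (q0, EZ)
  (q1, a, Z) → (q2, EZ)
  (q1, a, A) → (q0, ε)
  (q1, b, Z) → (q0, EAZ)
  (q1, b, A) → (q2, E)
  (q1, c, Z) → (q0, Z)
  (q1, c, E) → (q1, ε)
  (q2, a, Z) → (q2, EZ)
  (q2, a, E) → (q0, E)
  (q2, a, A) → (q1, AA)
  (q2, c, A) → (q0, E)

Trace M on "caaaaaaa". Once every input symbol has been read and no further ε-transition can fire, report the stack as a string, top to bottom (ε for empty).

(q0, caaaaaaa, Z) ⊢ (q0, aaaaaaa, EZ) ⊢ (q2, aaaaaaa, Z) ⊢ (q2, aaaaaa, EZ) ⊢ (q0, aaaaa, EZ) ⊢ (q2, aaaaa, Z) ⊢ (q2, aaaa, EZ) ⊢ (q0, aaa, EZ) ⊢ (q2, aaa, Z) ⊢ (q2, aa, EZ) ⊢ (q0, a, EZ) ⊢ (q2, a, Z) ⊢ (q2, ε, EZ)
All input consumed in state q2 with stack EZ.

EZ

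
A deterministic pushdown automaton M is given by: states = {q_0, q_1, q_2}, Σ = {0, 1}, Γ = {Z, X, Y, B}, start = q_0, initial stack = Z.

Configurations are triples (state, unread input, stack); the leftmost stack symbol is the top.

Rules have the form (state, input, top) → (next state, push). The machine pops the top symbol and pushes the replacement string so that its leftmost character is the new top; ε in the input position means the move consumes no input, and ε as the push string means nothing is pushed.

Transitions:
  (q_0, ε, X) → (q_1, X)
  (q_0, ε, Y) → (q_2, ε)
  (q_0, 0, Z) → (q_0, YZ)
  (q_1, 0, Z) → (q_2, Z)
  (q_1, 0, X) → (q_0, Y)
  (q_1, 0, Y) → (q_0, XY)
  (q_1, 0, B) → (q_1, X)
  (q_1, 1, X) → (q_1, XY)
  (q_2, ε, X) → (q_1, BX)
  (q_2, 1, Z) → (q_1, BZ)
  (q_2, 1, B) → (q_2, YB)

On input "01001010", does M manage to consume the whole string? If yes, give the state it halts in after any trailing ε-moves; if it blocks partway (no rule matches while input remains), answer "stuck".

q_2

(q_0, 01001010, Z)
  read 0, top Z: go to q_0, push YZ → (q_0, 1001010, YZ)
  ε-move, top Y: go to q_2, push ε → (q_2, 1001010, Z)
  read 1, top Z: go to q_1, push BZ → (q_1, 001010, BZ)
  read 0, top B: go to q_1, push X → (q_1, 01010, XZ)
  read 0, top X: go to q_0, push Y → (q_0, 1010, YZ)
  ε-move, top Y: go to q_2, push ε → (q_2, 1010, Z)
  read 1, top Z: go to q_1, push BZ → (q_1, 010, BZ)
  read 0, top B: go to q_1, push X → (q_1, 10, XZ)
  read 1, top X: go to q_1, push XY → (q_1, 0, XYZ)
  read 0, top X: go to q_0, push Y → (q_0, ε, YYZ)
  ε-move, top Y: go to q_2, push ε → (q_2, ε, YZ)
All input consumed; M is in state q_2.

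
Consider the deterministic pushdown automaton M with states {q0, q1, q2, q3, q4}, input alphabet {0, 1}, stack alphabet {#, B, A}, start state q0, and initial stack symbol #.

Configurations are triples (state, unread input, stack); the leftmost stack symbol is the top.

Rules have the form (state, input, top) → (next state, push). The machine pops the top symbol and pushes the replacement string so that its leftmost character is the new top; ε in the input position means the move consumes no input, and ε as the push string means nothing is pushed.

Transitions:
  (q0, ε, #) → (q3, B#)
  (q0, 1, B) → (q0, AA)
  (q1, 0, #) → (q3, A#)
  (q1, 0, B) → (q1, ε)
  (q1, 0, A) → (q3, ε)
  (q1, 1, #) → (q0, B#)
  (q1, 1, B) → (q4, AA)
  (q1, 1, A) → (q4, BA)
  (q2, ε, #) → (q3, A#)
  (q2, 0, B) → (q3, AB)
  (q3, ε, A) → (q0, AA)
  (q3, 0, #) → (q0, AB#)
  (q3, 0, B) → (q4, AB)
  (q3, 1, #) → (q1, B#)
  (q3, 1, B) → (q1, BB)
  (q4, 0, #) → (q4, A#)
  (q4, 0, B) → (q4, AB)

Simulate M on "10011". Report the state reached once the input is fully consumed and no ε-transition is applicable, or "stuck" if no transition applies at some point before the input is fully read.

(q0, 10011, #)
  ε-move, top #: go to q3, push B# → (q3, 10011, B#)
  read 1, top B: go to q1, push BB → (q1, 0011, BB#)
  read 0, top B: go to q1, push ε → (q1, 011, B#)
  read 0, top B: go to q1, push ε → (q1, 11, #)
  read 1, top #: go to q0, push B# → (q0, 1, B#)
  read 1, top B: go to q0, push AA → (q0, ε, AA#)
All input consumed; M is in state q0.

q0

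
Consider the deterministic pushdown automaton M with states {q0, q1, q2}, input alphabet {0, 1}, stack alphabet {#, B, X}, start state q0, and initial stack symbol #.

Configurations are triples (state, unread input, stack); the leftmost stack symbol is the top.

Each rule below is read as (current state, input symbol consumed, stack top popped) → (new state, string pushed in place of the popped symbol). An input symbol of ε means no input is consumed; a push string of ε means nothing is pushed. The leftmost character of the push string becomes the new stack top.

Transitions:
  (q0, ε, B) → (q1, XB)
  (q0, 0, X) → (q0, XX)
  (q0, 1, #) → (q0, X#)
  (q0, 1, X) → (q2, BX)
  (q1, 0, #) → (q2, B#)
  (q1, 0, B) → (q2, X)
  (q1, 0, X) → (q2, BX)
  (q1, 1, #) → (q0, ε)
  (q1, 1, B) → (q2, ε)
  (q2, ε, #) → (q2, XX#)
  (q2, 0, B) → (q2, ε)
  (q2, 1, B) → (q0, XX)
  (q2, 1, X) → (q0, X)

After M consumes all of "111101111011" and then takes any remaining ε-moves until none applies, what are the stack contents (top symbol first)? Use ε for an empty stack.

(q0, 111101111011, #)
  read 1, top #: go to q0, push X# → (q0, 11101111011, X#)
  read 1, top X: go to q2, push BX → (q2, 1101111011, BX#)
  read 1, top B: go to q0, push XX → (q0, 101111011, XXX#)
  read 1, top X: go to q2, push BX → (q2, 01111011, BXXX#)
  read 0, top B: go to q2, push ε → (q2, 1111011, XXX#)
  read 1, top X: go to q0, push X → (q0, 111011, XXX#)
  read 1, top X: go to q2, push BX → (q2, 11011, BXXX#)
  read 1, top B: go to q0, push XX → (q0, 1011, XXXXX#)
  read 1, top X: go to q2, push BX → (q2, 011, BXXXXX#)
  read 0, top B: go to q2, push ε → (q2, 11, XXXXX#)
  read 1, top X: go to q0, push X → (q0, 1, XXXXX#)
  read 1, top X: go to q2, push BX → (q2, ε, BXXXXX#)
All input consumed in state q2 with stack BXXXXX#.

BXXXXX#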